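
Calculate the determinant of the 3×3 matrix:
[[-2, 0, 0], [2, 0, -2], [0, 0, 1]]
0

Expansion along first row:
det = -2·det([[0,-2],[0,1]]) - 0·det([[2,-2],[0,1]]) + 0·det([[2,0],[0,0]])
    = -2·(0·1 - -2·0) - 0·(2·1 - -2·0) + 0·(2·0 - 0·0)
    = -2·0 - 0·2 + 0·0
    = 0 + 0 + 0 = 0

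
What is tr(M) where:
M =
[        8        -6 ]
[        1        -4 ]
tr(M) = 8 - 4 = 4

The trace of a square matrix is the sum of its diagonal entries.
Diagonal entries of M: M[0][0] = 8, M[1][1] = -4.
tr(M) = 8 - 4 = 4.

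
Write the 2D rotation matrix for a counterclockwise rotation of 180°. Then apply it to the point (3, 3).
R = [[-1, 0], [0, -1]]; R·(3, 3) = (-3, -3)

Rotation matrix formula: R(θ) = [[cos θ, -sin θ], [sin θ, cos θ]]
For θ = 180°:
cos(180°) = -1
sin(180°) = 0
R = [[-1, 0], [0, -1]]
Apply to (3, 3): [-1·3 + (0)·3, 0·3 + -1·3] = (-3, -3)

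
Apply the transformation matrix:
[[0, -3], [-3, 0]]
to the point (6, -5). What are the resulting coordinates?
(15, -18)

Matrix multiplication:
[[0, -3], [-3, 0]] × [6, -5]ᵀ
= [0×6 + -3×-5, -3×6 + 0×-5]ᵀ
= [15.0000, -18.0000]ᵀ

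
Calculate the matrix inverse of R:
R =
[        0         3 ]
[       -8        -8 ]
det(R) = 24
R⁻¹ =
[     -1/3      -1/8 ]
[      1/3         0 ]

For a 2×2 matrix R = [[a, b], [c, d]] with det(R) ≠ 0, R⁻¹ = (1/det(R)) * [[d, -b], [-c, a]].
det(R) = (0)*(-8) - (3)*(-8) = 0 + 24 = 24.
R⁻¹ = (1/24) * [[-8, -3], [8, 0]].
Dividing each entry by 24 and reducing:
R⁻¹ =
[     -1/3      -1/8 ]
[      1/3         0 ]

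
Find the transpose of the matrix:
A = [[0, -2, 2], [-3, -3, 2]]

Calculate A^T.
[[0, -3], [-2, -3], [2, 2]]

The transpose sends entry (i,j) to (j,i); rows become columns.
Row 0 of A: [0, -2, 2] -> column 0 of A^T.
Row 1 of A: [-3, -3, 2] -> column 1 of A^T.
A^T = [[0, -3], [-2, -3], [2, 2]]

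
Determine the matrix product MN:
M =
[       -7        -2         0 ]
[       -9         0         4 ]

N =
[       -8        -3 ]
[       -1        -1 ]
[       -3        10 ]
MN =
[       58        23 ]
[       60        67 ]

Matrix multiplication: (MN)[i][j] = sum over k of M[i][k] * N[k][j].
  (MN)[0][0] = (-7)*(-8) + (-2)*(-1) + (0)*(-3) = 58
  (MN)[0][1] = (-7)*(-3) + (-2)*(-1) + (0)*(10) = 23
  (MN)[1][0] = (-9)*(-8) + (0)*(-1) + (4)*(-3) = 60
  (MN)[1][1] = (-9)*(-3) + (0)*(-1) + (4)*(10) = 67
MN =
[       58        23 ]
[       60        67 ]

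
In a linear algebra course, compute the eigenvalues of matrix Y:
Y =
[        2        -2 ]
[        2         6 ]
λ = 4, 4

Solve det(Y - λI) = 0. For a 2×2 matrix the characteristic equation is λ² - (trace)λ + det = 0.
trace(Y) = a + d = 2 + 6 = 8.
det(Y) = a*d - b*c = (2)*(6) - (-2)*(2) = 12 + 4 = 16.
Characteristic equation: λ² - (8)λ + (16) = 0.
Discriminant = (8)² - 4*(16) = 64 - 64 = 0.
λ = (8 ± √0) / 2 = (8 ± 0) / 2 = 4, 4.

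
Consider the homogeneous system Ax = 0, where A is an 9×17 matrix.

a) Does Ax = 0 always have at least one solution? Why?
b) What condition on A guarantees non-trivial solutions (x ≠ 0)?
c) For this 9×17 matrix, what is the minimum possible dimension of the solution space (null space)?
a) Yes, x = 0 is always a solution. b) When A has linearly dependent columns (rank < n). c) Minimum nullity = 8.

a) x = 0 satisfies A·0 = 0, so the zero vector is always a solution.
b) Non-trivial solutions exist iff the columns of A are linearly dependent, equivalently rank(A) < n (the number of columns).
c) By rank-nullity, rank(A) + nullity(A) = n = 17. Since A has only 9 rows, rank(A) ≤ 9, so nullity(A) ≥ 17 - 9 = 8.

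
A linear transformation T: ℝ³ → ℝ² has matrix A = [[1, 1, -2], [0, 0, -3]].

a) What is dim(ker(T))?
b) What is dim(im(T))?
dim(ker) = 1, dim(im) = 2

The two rows are not scalar multiples of one another (no single k satisfies row 2 = k × row 1), so they are linearly independent.
Thus rank(A) = 2.
dim(im(T)) = rank(A) = 2.
By the rank-nullity theorem applied to T: ℝ³ → ℝ², rank(A) + nullity(A) = 3 (the domain dimension), so dim(ker(T)) = 3 - 2 = 1.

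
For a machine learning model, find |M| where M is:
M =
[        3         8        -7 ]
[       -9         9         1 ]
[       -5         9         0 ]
det(M) = 185

Expand along row 0 (cofactor expansion): det(M) = a*(e*i - f*h) - b*(d*i - f*g) + c*(d*h - e*g), where the 3×3 is [[a, b, c], [d, e, f], [g, h, i]].
Minor M_00 = (9)*(0) - (1)*(9) = 0 - 9 = -9.
Minor M_01 = (-9)*(0) - (1)*(-5) = 0 + 5 = 5.
Minor M_02 = (-9)*(9) - (9)*(-5) = -81 + 45 = -36.
det(M) = (3)*(-9) - (8)*(5) + (-7)*(-36) = -27 - 40 + 252 = 185.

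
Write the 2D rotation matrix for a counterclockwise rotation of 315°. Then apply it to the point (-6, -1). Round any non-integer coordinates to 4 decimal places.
R = [[√2/2, √2/2], [-√2/2, √2/2]]; R·(-6, -1) = (-4.9497, 3.5355)

Rotation matrix formula: R(θ) = [[cos θ, -sin θ], [sin θ, cos θ]]
For θ = 315°:
cos(315°) = √2/2
sin(315°) = -√2/2
R = [[√2/2, √2/2], [-√2/2, √2/2]]
Apply to (-6, -1): [√2/2·-6 + (√2/2)·-1, -√2/2·-6 + √2/2·-1] = (-4.9497, 3.5355)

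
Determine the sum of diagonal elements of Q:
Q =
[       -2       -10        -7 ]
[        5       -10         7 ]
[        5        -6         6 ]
tr(Q) = -2 - 10 + 6 = -6

The trace of a square matrix is the sum of its diagonal entries.
Diagonal entries of Q: Q[0][0] = -2, Q[1][1] = -10, Q[2][2] = 6.
tr(Q) = -2 - 10 + 6 = -6.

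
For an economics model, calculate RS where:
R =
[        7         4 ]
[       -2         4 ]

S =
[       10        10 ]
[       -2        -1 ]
RS =
[       62        66 ]
[      -28       -24 ]

Matrix multiplication: (RS)[i][j] = sum over k of R[i][k] * S[k][j].
  (RS)[0][0] = (7)*(10) + (4)*(-2) = 62
  (RS)[0][1] = (7)*(10) + (4)*(-1) = 66
  (RS)[1][0] = (-2)*(10) + (4)*(-2) = -28
  (RS)[1][1] = (-2)*(10) + (4)*(-1) = -24
RS =
[       62        66 ]
[      -28       -24 ]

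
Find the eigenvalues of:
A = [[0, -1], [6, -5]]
λ = -3, -2

Solve det(A - λI) = 0. For a 2×2 matrix this is λ² - (trace)λ + det = 0.
trace(A) = 0 - 5 = -5.
det(A) = (0)*(-5) - (-1)*(6) = 0 + 6 = 6.
Characteristic equation: λ² - (-5)λ + (6) = 0.
Discriminant: (-5)² - 4*(6) = 25 - 24 = 1.
Roots: λ = (-5 ± √1) / 2 = -3, -2.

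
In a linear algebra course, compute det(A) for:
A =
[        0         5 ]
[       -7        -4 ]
det(A) = 35

For a 2×2 matrix [[a, b], [c, d]], det = a*d - b*c.
det(A) = (0)*(-4) - (5)*(-7) = 0 + 35 = 35.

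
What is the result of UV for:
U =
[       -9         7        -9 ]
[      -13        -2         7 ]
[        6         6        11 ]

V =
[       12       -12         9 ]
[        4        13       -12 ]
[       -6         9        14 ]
UV =
[      -26       118      -291 ]
[     -206       193         5 ]
[       30       105       136 ]

Matrix multiplication: (UV)[i][j] = sum over k of U[i][k] * V[k][j].
  (UV)[0][0] = (-9)*(12) + (7)*(4) + (-9)*(-6) = -26
  (UV)[0][1] = (-9)*(-12) + (7)*(13) + (-9)*(9) = 118
  (UV)[0][2] = (-9)*(9) + (7)*(-12) + (-9)*(14) = -291
  (UV)[1][0] = (-13)*(12) + (-2)*(4) + (7)*(-6) = -206
  (UV)[1][1] = (-13)*(-12) + (-2)*(13) + (7)*(9) = 193
  (UV)[1][2] = (-13)*(9) + (-2)*(-12) + (7)*(14) = 5
  (UV)[2][0] = (6)*(12) + (6)*(4) + (11)*(-6) = 30
  (UV)[2][1] = (6)*(-12) + (6)*(13) + (11)*(9) = 105
  (UV)[2][2] = (6)*(9) + (6)*(-12) + (11)*(14) = 136
UV =
[      -26       118      -291 ]
[     -206       193         5 ]
[       30       105       136 ]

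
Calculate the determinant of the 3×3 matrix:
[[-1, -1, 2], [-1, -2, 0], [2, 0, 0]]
8

Expansion along first row:
det = -1·det([[-2,0],[0,0]]) - -1·det([[-1,0],[2,0]]) + 2·det([[-1,-2],[2,0]])
    = -1·(-2·0 - 0·0) - -1·(-1·0 - 0·2) + 2·(-1·0 - -2·2)
    = -1·0 - -1·0 + 2·4
    = 0 + 0 + 8 = 8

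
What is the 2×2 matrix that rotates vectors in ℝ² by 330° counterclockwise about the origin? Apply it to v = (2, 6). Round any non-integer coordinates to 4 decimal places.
R = [[√3/2, 1/2], [-1/2, √3/2]]; R·v = (4.7321, 4.1962)

A counterclockwise rotation by angle θ in ℝ² has matrix R(θ) = [[cos θ, -sin θ], [sin θ, cos θ]].
For θ = 330°: cos θ = √3/2, sin θ = -1/2.
R(330°) = [[√3/2, 1/2], [-1/2, √3/2]].
R·v = [√3/2·2 + (1/2)·6, -1/2·2 + √3/2·6] = (4.7321, 4.1962).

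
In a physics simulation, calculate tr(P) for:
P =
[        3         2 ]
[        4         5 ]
tr(P) = 3 + 5 = 8

The trace of a square matrix is the sum of its diagonal entries.
Diagonal entries of P: P[0][0] = 3, P[1][1] = 5.
tr(P) = 3 + 5 = 8.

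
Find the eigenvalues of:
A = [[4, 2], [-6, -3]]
λ = 0, 1

Solve det(A - λI) = 0. For a 2×2 matrix this is λ² - (trace)λ + det = 0.
trace(A) = 4 - 3 = 1.
det(A) = (4)*(-3) - (2)*(-6) = -12 + 12 = 0.
Characteristic equation: λ² - (1)λ + (0) = 0.
Discriminant: (1)² - 4*(0) = 1 - 0 = 1.
Roots: λ = (1 ± √1) / 2 = 0, 1.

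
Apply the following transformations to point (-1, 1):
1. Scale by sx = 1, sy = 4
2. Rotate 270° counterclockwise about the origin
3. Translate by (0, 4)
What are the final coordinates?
(4, 5)

Step 1: Scale → (-1, 4)
Step 2: Rotate 270° → (4, 1)
Step 3: Translate → (4, 5)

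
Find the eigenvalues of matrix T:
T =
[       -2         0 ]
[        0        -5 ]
λ = -5, -2

Solve det(T - λI) = 0. For a 2×2 matrix the characteristic equation is λ² - (trace)λ + det = 0.
trace(T) = a + d = -2 - 5 = -7.
det(T) = a*d - b*c = (-2)*(-5) - (0)*(0) = 10 - 0 = 10.
Characteristic equation: λ² - (-7)λ + (10) = 0.
Discriminant = (-7)² - 4*(10) = 49 - 40 = 9.
λ = (-7 ± √9) / 2 = (-7 ± 3) / 2 = -5, -2.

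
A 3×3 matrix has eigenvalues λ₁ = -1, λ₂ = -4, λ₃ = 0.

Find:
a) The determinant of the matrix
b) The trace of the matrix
det = 0, trace = -5

Two standard eigenvalue identities:
- det(A) equals the product of the eigenvalues (counted with multiplicity).
- trace(A) equals the sum of the eigenvalues.
det(A) = (-1)*(-4)*(0) = 0.
trace(A) = -1 - 4 + 0 = -5.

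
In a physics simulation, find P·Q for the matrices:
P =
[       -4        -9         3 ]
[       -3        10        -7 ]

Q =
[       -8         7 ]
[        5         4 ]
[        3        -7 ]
PQ =
[       -4       -85 ]
[       53        68 ]

Matrix multiplication: (PQ)[i][j] = sum over k of P[i][k] * Q[k][j].
  (PQ)[0][0] = (-4)*(-8) + (-9)*(5) + (3)*(3) = -4
  (PQ)[0][1] = (-4)*(7) + (-9)*(4) + (3)*(-7) = -85
  (PQ)[1][0] = (-3)*(-8) + (10)*(5) + (-7)*(3) = 53
  (PQ)[1][1] = (-3)*(7) + (10)*(4) + (-7)*(-7) = 68
PQ =
[       -4       -85 ]
[       53        68 ]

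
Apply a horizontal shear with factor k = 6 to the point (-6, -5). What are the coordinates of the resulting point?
(-36, -5)

Shear matrix for horizontal shear with factor k = 6:
[[1, 6], [0, 1]]
Result: (-6, -5) → (-36, -5)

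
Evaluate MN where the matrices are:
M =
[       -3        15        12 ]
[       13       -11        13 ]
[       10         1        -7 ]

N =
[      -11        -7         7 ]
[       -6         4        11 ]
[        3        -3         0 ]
MN =
[      -21        45       144 ]
[      -38      -174       -30 ]
[     -137       -45        81 ]

Matrix multiplication: (MN)[i][j] = sum over k of M[i][k] * N[k][j].
  (MN)[0][0] = (-3)*(-11) + (15)*(-6) + (12)*(3) = -21
  (MN)[0][1] = (-3)*(-7) + (15)*(4) + (12)*(-3) = 45
  (MN)[0][2] = (-3)*(7) + (15)*(11) + (12)*(0) = 144
  (MN)[1][0] = (13)*(-11) + (-11)*(-6) + (13)*(3) = -38
  (MN)[1][1] = (13)*(-7) + (-11)*(4) + (13)*(-3) = -174
  (MN)[1][2] = (13)*(7) + (-11)*(11) + (13)*(0) = -30
  (MN)[2][0] = (10)*(-11) + (1)*(-6) + (-7)*(3) = -137
  (MN)[2][1] = (10)*(-7) + (1)*(4) + (-7)*(-3) = -45
  (MN)[2][2] = (10)*(7) + (1)*(11) + (-7)*(0) = 81
MN =
[      -21        45       144 ]
[      -38      -174       -30 ]
[     -137       -45        81 ]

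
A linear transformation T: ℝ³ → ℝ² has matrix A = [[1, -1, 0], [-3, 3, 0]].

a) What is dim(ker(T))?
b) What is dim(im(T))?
dim(ker) = 2, dim(im) = 1

Observe that row 2 = -3 × row 1 (so the rows are linearly dependent).
Thus rank(A) = 1 (only one linearly independent row).
dim(im(T)) = rank(A) = 1.
By the rank-nullity theorem applied to T: ℝ³ → ℝ², rank(A) + nullity(A) = 3 (the domain dimension), so dim(ker(T)) = 3 - 1 = 2.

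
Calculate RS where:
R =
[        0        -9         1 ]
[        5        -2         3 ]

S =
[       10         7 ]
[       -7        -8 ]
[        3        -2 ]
RS =
[       66        70 ]
[       73        45 ]

Matrix multiplication: (RS)[i][j] = sum over k of R[i][k] * S[k][j].
  (RS)[0][0] = (0)*(10) + (-9)*(-7) + (1)*(3) = 66
  (RS)[0][1] = (0)*(7) + (-9)*(-8) + (1)*(-2) = 70
  (RS)[1][0] = (5)*(10) + (-2)*(-7) + (3)*(3) = 73
  (RS)[1][1] = (5)*(7) + (-2)*(-8) + (3)*(-2) = 45
RS =
[       66        70 ]
[       73        45 ]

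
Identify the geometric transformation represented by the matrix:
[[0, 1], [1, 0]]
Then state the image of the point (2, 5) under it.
reflection across the line y = x; image of (2, 5) is (5, 2)

This is a symmetric orthogonal matrix with determinant -1, which characterizes a reflection in ℝ².
The matrix [[0, 1], [1, 0]] represents: reflection across the line y = x.
Applying it to (2, 5): [0·2 + 1·5, 1·2 + 0·5] = (5, 2).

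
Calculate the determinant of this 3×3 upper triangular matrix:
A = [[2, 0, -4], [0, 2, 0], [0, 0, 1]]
4

The determinant of a triangular matrix is the product of its diagonal entries (the off-diagonal entries above the diagonal do not affect it).
det(A) = (2) * (2) * (1) = 4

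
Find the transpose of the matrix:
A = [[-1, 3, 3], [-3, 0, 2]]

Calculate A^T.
[[-1, -3], [3, 0], [3, 2]]

The transpose sends entry (i,j) to (j,i); rows become columns.
Row 0 of A: [-1, 3, 3] -> column 0 of A^T.
Row 1 of A: [-3, 0, 2] -> column 1 of A^T.
A^T = [[-1, -3], [3, 0], [3, 2]]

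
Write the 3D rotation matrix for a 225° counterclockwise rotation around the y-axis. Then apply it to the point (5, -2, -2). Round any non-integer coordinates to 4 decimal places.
R = [[-√2/2, 0, -√2/2], [0, 1, 0], [√2/2, 0, -√2/2]]; R·(5, -2, -2) = (-2.1213, -2.0000, 4.9497)

Rotation matrix for 225° around y-axis:
cos(225°) = -√2/2, sin(225°) = -√2/2
R = [[-√2/2, 0, -√2/2], [0, 1, 0], [√2/2, 0, -√2/2]]
Apply to (5, -2, -2): R·[5, -2, -2]ᵀ = (-2.1213, -2.0000, 4.9497)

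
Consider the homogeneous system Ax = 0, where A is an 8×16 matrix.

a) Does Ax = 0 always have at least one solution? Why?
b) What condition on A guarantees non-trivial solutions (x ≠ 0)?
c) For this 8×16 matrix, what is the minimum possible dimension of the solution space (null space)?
a) Yes, x = 0 is always a solution. b) When A has linearly dependent columns (rank < n). c) Minimum nullity = 8.

a) x = 0 satisfies A·0 = 0, so the zero vector is always a solution.
b) Non-trivial solutions exist iff the columns of A are linearly dependent, equivalently rank(A) < n (the number of columns).
c) By rank-nullity, rank(A) + nullity(A) = n = 16. Since A has only 8 rows, rank(A) ≤ 8, so nullity(A) ≥ 16 - 8 = 8.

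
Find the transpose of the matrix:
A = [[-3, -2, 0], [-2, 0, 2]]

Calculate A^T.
[[-3, -2], [-2, 0], [0, 2]]

The transpose sends entry (i,j) to (j,i); rows become columns.
Row 0 of A: [-3, -2, 0] -> column 0 of A^T.
Row 1 of A: [-2, 0, 2] -> column 1 of A^T.
A^T = [[-3, -2], [-2, 0], [0, 2]]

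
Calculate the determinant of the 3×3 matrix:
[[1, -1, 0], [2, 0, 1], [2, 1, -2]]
-7

Expansion along first row:
det = 1·det([[0,1],[1,-2]]) - -1·det([[2,1],[2,-2]]) + 0·det([[2,0],[2,1]])
    = 1·(0·-2 - 1·1) - -1·(2·-2 - 1·2) + 0·(2·1 - 0·2)
    = 1·-1 - -1·-6 + 0·2
    = -1 + -6 + 0 = -7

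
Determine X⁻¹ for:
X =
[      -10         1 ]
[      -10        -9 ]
det(X) = 100
X⁻¹ =
[   -9/100    -1/100 ]
[     1/10     -1/10 ]

For a 2×2 matrix X = [[a, b], [c, d]] with det(X) ≠ 0, X⁻¹ = (1/det(X)) * [[d, -b], [-c, a]].
det(X) = (-10)*(-9) - (1)*(-10) = 90 + 10 = 100.
X⁻¹ = (1/100) * [[-9, -1], [10, -10]].
Dividing each entry by 100 and reducing:
X⁻¹ =
[   -9/100    -1/100 ]
[     1/10     -1/10 ]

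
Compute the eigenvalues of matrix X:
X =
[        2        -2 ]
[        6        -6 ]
λ = -4, 0

Solve det(X - λI) = 0. For a 2×2 matrix the characteristic equation is λ² - (trace)λ + det = 0.
trace(X) = a + d = 2 - 6 = -4.
det(X) = a*d - b*c = (2)*(-6) - (-2)*(6) = -12 + 12 = 0.
Characteristic equation: λ² - (-4)λ + (0) = 0.
Discriminant = (-4)² - 4*(0) = 16 - 0 = 16.
λ = (-4 ± √16) / 2 = (-4 ± 4) / 2 = -4, 0.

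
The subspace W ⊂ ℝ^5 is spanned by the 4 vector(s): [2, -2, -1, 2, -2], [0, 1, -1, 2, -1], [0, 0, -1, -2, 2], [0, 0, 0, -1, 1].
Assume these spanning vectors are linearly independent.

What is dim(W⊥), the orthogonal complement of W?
dim(W⊥) = 1

For any subspace W of ℝ^n, dim(W) + dim(W⊥) = n (the whole-space dimension).
Here the given 4 vectors are linearly independent, so dim(W) = 4.
Thus dim(W⊥) = n - dim(W) = 5 - 4 = 1.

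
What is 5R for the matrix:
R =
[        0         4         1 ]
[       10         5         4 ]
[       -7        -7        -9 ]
5R =
[        0        20         5 ]
[       50        25        20 ]
[      -35       -35       -45 ]

Scalar multiplication is elementwise: (5R)[i][j] = 5 * R[i][j].
  (5R)[0][0] = 5 * (0) = 0
  (5R)[0][1] = 5 * (4) = 20
  (5R)[0][2] = 5 * (1) = 5
  (5R)[1][0] = 5 * (10) = 50
  (5R)[1][1] = 5 * (5) = 25
  (5R)[1][2] = 5 * (4) = 20
  (5R)[2][0] = 5 * (-7) = -35
  (5R)[2][1] = 5 * (-7) = -35
  (5R)[2][2] = 5 * (-9) = -45
5R =
[        0        20         5 ]
[       50        25        20 ]
[      -35       -35       -45 ]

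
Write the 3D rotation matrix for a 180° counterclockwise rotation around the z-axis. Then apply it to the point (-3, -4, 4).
R = [[-1, 0, 0], [0, -1, 0], [0, 0, 1]]; R·(-3, -4, 4) = (3, 4, 4)

Rotation matrix for 180° around z-axis:
cos(180°) = -1, sin(180°) = 0
R = [[-1, 0, 0], [0, -1, 0], [0, 0, 1]]
Apply to (-3, -4, 4): R·[-3, -4, 4]ᵀ = (3, 4, 4)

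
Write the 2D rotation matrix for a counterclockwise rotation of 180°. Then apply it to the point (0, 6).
R = [[-1, 0], [0, -1]]; R·(0, 6) = (0, -6)

Rotation matrix formula: R(θ) = [[cos θ, -sin θ], [sin θ, cos θ]]
For θ = 180°:
cos(180°) = -1
sin(180°) = 0
R = [[-1, 0], [0, -1]]
Apply to (0, 6): [-1·0 + (0)·6, 0·0 + -1·6] = (0, -6)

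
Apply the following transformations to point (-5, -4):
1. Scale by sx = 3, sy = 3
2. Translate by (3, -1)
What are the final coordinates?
(-12, -13)

Step 1: Scale (-5, -4) by (sx, sy) = (3, 3) → (-15, -12)
Step 2: Translate by (3, -1) → (-12, -13)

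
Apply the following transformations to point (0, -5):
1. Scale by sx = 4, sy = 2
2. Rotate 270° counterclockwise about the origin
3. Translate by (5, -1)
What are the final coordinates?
(-5, -1)

Step 1: Scale → (0, -10)
Step 2: Rotate 270° → (-10, 0)
Step 3: Translate → (-5, -1)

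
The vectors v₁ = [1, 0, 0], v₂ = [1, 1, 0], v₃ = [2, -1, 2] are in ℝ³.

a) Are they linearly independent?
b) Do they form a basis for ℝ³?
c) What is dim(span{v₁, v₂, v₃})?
Yes independent, yes basis, dim = 3

Stack v₁, v₂, v₃ as rows of a 3×3 matrix.
[[1, 0, 0]; [1, 1, 0]; [2, -1, 2]] is already lower triangular with nonzero diagonal entries (1, 1, 2), so its determinant is the product of the diagonal entries, det = (1)·(1)·(2) = 2 ≠ 0, and the rows are linearly independent.
Three linearly independent vectors in ℝ³ form a basis for ℝ³, so dim(span{v₁,v₂,v₃}) = 3.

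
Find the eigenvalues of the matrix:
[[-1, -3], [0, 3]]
λ = -1 and λ = 3

Characteristic equation: det(A - λI) = 0
λ² - (trace)λ + (det) = 0
λ² - (2)λ + (-3) = 0
λ² - 2λ - 3 = 0
Solving: λ = -1, 3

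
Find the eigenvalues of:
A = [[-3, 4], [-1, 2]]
λ = -2, 1

Solve det(A - λI) = 0. For a 2×2 matrix this is λ² - (trace)λ + det = 0.
trace(A) = -3 + 2 = -1.
det(A) = (-3)*(2) - (4)*(-1) = -6 + 4 = -2.
Characteristic equation: λ² - (-1)λ + (-2) = 0.
Discriminant: (-1)² - 4*(-2) = 1 + 8 = 9.
Roots: λ = (-1 ± √9) / 2 = -2, 1.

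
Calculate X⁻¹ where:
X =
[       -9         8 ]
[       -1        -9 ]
det(X) = 89
X⁻¹ =
[    -9/89     -8/89 ]
[     1/89     -9/89 ]

For a 2×2 matrix X = [[a, b], [c, d]] with det(X) ≠ 0, X⁻¹ = (1/det(X)) * [[d, -b], [-c, a]].
det(X) = (-9)*(-9) - (8)*(-1) = 81 + 8 = 89.
X⁻¹ = (1/89) * [[-9, -8], [1, -9]].
Dividing each entry by 89 and reducing:
X⁻¹ =
[    -9/89     -8/89 ]
[     1/89     -9/89 ]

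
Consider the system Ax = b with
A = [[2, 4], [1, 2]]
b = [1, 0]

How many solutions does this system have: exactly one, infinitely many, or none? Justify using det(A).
No solution

det(A) = (2)*(2) - (4)*(1) = 0, so A is singular.
The column space of A is span(column 1) = span([2, 1]).
b = [1, 0] is not a scalar multiple of column 1, so b ∉ column space and the system is inconsistent — no solution.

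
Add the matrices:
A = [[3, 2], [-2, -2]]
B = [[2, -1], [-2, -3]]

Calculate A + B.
[[5, 1], [-4, -5]]

Add corresponding elements:
(3)+(2)=5
(2)+(-1)=1
(-2)+(-2)=-4
(-2)+(-3)=-5
A + B = [[5, 1], [-4, -5]]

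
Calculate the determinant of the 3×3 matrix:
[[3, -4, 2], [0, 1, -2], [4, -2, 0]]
12

Expansion along first row:
det = 3·det([[1,-2],[-2,0]]) - -4·det([[0,-2],[4,0]]) + 2·det([[0,1],[4,-2]])
    = 3·(1·0 - -2·-2) - -4·(0·0 - -2·4) + 2·(0·-2 - 1·4)
    = 3·-4 - -4·8 + 2·-4
    = -12 + 32 + -8 = 12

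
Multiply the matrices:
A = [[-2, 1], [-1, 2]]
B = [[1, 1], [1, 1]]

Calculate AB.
[[-1, -1], [1, 1]]

Each entry (i,j) of AB = sum over k of A[i][k]*B[k][j].
(AB)[0][0] = (-2)*(1) + (1)*(1) = -1
(AB)[0][1] = (-2)*(1) + (1)*(1) = -1
(AB)[1][0] = (-1)*(1) + (2)*(1) = 1
(AB)[1][1] = (-1)*(1) + (2)*(1) = 1
AB = [[-1, -1], [1, 1]]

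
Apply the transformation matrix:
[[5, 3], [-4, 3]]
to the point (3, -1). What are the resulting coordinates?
(12, -15)

Matrix multiplication:
[[5, 3], [-4, 3]] × [3, -1]ᵀ
= [5×3 + 3×-1, -4×3 + 3×-1]ᵀ
= [12.0000, -15.0000]ᵀ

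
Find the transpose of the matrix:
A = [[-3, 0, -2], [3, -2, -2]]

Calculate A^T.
[[-3, 3], [0, -2], [-2, -2]]

The transpose sends entry (i,j) to (j,i); rows become columns.
Row 0 of A: [-3, 0, -2] -> column 0 of A^T.
Row 1 of A: [3, -2, -2] -> column 1 of A^T.
A^T = [[-3, 3], [0, -2], [-2, -2]]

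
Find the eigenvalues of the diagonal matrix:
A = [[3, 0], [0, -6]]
λ₁ = 3, λ₂ = -6

The characteristic polynomial of A is det(A - λI) = (3 - λ)(-6 - λ) = 0.
The roots are λ = 3 and λ = -6, so the eigenvalues are the diagonal entries.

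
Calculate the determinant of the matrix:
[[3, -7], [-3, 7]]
0

For a 2×2 matrix [[a, b], [c, d]], det = ad - bc
det = (3)(7) - (-7)(-3) = 21 - 21 = 0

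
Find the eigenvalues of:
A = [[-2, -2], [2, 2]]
λ = 0, 0

Solve det(A - λI) = 0. For a 2×2 matrix this is λ² - (trace)λ + det = 0.
trace(A) = -2 + 2 = 0.
det(A) = (-2)*(2) - (-2)*(2) = -4 + 4 = 0.
Characteristic equation: λ² - (0)λ + (0) = 0.
Discriminant: (0)² - 4*(0) = 0 - 0 = 0.
Roots: λ = (0 ± √0) / 2 = 0, 0.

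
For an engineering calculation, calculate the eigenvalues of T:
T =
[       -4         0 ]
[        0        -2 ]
λ = -4, -2

Solve det(T - λI) = 0. For a 2×2 matrix the characteristic equation is λ² - (trace)λ + det = 0.
trace(T) = a + d = -4 - 2 = -6.
det(T) = a*d - b*c = (-4)*(-2) - (0)*(0) = 8 - 0 = 8.
Characteristic equation: λ² - (-6)λ + (8) = 0.
Discriminant = (-6)² - 4*(8) = 36 - 32 = 4.
λ = (-6 ± √4) / 2 = (-6 ± 2) / 2 = -4, -2.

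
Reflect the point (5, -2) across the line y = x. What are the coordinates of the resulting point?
(-2, 5)

Reflection across line y = x: (5, -2) → (-2, 5)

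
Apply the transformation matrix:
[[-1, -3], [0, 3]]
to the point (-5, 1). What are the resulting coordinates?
(2, 3)

Matrix multiplication:
[[-1, -3], [0, 3]] × [-5, 1]ᵀ
= [-1×-5 + -3×1, 0×-5 + 3×1]ᵀ
= [2.0000, 3.0000]ᵀ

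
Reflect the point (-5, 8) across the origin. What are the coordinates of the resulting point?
(5, -8)

Reflection across origin: (-5, 8) → (5, -8)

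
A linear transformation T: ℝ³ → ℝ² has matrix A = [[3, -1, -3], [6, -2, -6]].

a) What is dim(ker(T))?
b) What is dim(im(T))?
dim(ker) = 2, dim(im) = 1

Observe that row 2 = 2 × row 1 (so the rows are linearly dependent).
Thus rank(A) = 1 (only one linearly independent row).
dim(im(T)) = rank(A) = 1.
By the rank-nullity theorem applied to T: ℝ³ → ℝ², rank(A) + nullity(A) = 3 (the domain dimension), so dim(ker(T)) = 3 - 1 = 2.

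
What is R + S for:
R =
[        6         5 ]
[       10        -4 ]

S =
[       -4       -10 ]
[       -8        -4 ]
R + S =
[        2        -5 ]
[        2        -8 ]

Matrix addition is elementwise: (R+S)[i][j] = R[i][j] + S[i][j].
  (R+S)[0][0] = (6) + (-4) = 2
  (R+S)[0][1] = (5) + (-10) = -5
  (R+S)[1][0] = (10) + (-8) = 2
  (R+S)[1][1] = (-4) + (-4) = -8
R + S =
[        2        -5 ]
[        2        -8 ]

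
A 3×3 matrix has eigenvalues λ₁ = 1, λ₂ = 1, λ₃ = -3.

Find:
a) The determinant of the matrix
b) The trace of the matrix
det = -3, trace = -1

Two standard eigenvalue identities:
- det(A) equals the product of the eigenvalues (counted with multiplicity).
- trace(A) equals the sum of the eigenvalues.
det(A) = (1)*(1)*(-3) = -3.
trace(A) = 1 + 1 - 3 = -1.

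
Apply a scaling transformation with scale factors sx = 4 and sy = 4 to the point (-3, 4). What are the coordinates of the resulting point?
(-12, 16)

Scaling matrix:
[[4, 0], [0, 4]]
Result: (-3 × 4, 4 × 4) = (-12, 16)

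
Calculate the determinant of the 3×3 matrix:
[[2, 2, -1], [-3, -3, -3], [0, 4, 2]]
36

Expansion along first row:
det = 2·det([[-3,-3],[4,2]]) - 2·det([[-3,-3],[0,2]]) + -1·det([[-3,-3],[0,4]])
    = 2·(-3·2 - -3·4) - 2·(-3·2 - -3·0) + -1·(-3·4 - -3·0)
    = 2·6 - 2·-6 + -1·-12
    = 12 + 12 + 12 = 36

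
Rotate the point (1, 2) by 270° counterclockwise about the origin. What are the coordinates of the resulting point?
(2, -1)

Rotation matrix R(θ) = [[cos θ, -sin θ], [sin θ, cos θ]]; for θ = 270°:
R = [[0, 1], [-1, 0]]
Result: R × [1, 2]ᵀ = [0·1 + (1)·2, -1·1 + (0)·2]ᵀ = (2, -1)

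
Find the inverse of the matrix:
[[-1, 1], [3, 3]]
[[-1/2, 1/6], [1/2, 1/6]]

For [[a,b],[c,d]], inverse = (1/det)·[[d,-b],[-c,a]]
det = -1·3 - 1·3 = -6
Inverse = (1/-6)·[[3, -1], [-3, -1]]
        = [[-1/2, 1/6], [1/2, 1/6]]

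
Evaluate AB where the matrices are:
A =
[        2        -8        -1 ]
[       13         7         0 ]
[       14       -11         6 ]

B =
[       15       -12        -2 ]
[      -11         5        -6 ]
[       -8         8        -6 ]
AB =
[      126       -72        50 ]
[      118      -121       -68 ]
[      283      -175         2 ]

Matrix multiplication: (AB)[i][j] = sum over k of A[i][k] * B[k][j].
  (AB)[0][0] = (2)*(15) + (-8)*(-11) + (-1)*(-8) = 126
  (AB)[0][1] = (2)*(-12) + (-8)*(5) + (-1)*(8) = -72
  (AB)[0][2] = (2)*(-2) + (-8)*(-6) + (-1)*(-6) = 50
  (AB)[1][0] = (13)*(15) + (7)*(-11) + (0)*(-8) = 118
  (AB)[1][1] = (13)*(-12) + (7)*(5) + (0)*(8) = -121
  (AB)[1][2] = (13)*(-2) + (7)*(-6) + (0)*(-6) = -68
  (AB)[2][0] = (14)*(15) + (-11)*(-11) + (6)*(-8) = 283
  (AB)[2][1] = (14)*(-12) + (-11)*(5) + (6)*(8) = -175
  (AB)[2][2] = (14)*(-2) + (-11)*(-6) + (6)*(-6) = 2
AB =
[      126       -72        50 ]
[      118      -121       -68 ]
[      283      -175         2 ]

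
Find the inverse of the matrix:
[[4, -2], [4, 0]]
[[0, 1/4], [-1/2, 1/2]]

For [[a,b],[c,d]], inverse = (1/det)·[[d,-b],[-c,a]]
det = 4·0 - -2·4 = 8
Inverse = (1/8)·[[0, 2], [-4, 4]]
        = [[0, 1/4], [-1/2, 1/2]]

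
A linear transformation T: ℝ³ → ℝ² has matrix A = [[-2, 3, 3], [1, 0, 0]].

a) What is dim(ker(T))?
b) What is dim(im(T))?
dim(ker) = 1, dim(im) = 2

The two rows are not scalar multiples of one another (no single k satisfies row 2 = k × row 1), so they are linearly independent.
Thus rank(A) = 2.
dim(im(T)) = rank(A) = 2.
By the rank-nullity theorem applied to T: ℝ³ → ℝ², rank(A) + nullity(A) = 3 (the domain dimension), so dim(ker(T)) = 3 - 2 = 1.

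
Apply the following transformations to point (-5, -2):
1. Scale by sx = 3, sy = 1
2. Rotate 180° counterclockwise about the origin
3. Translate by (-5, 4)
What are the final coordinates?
(10, 6)

Step 1: Scale → (-15, -2)
Step 2: Rotate 180° → (15, 2)
Step 3: Translate → (10, 6)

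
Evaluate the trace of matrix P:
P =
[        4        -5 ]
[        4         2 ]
tr(P) = 4 + 2 = 6

The trace of a square matrix is the sum of its diagonal entries.
Diagonal entries of P: P[0][0] = 4, P[1][1] = 2.
tr(P) = 4 + 2 = 6.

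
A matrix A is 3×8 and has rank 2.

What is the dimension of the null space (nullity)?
6

The rank-nullity theorem for an m×n matrix states:
rank(A) + nullity(A) = n (the number of columns).
Here n = 8 and rank(A) = 2, so nullity(A) = 8 - 2 = 6.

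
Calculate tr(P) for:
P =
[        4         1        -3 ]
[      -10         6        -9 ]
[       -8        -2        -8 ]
tr(P) = 4 + 6 - 8 = 2

The trace of a square matrix is the sum of its diagonal entries.
Diagonal entries of P: P[0][0] = 4, P[1][1] = 6, P[2][2] = -8.
tr(P) = 4 + 6 - 8 = 2.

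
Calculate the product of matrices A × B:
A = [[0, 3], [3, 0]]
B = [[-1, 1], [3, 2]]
[[9, 6], [-3, 3]]

Matrix multiplication:
C[0][0] = 0×-1 + 3×3 = 9
C[0][1] = 0×1 + 3×2 = 6
C[1][0] = 3×-1 + 0×3 = -3
C[1][1] = 3×1 + 0×2 = 3
Result: [[9, 6], [-3, 3]]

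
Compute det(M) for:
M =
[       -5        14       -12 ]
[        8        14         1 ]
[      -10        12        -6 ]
det(M) = -1820

Expand along row 0 (cofactor expansion): det(M) = a*(e*i - f*h) - b*(d*i - f*g) + c*(d*h - e*g), where the 3×3 is [[a, b, c], [d, e, f], [g, h, i]].
Minor M_00 = (14)*(-6) - (1)*(12) = -84 - 12 = -96.
Minor M_01 = (8)*(-6) - (1)*(-10) = -48 + 10 = -38.
Minor M_02 = (8)*(12) - (14)*(-10) = 96 + 140 = 236.
det(M) = (-5)*(-96) - (14)*(-38) + (-12)*(236) = 480 + 532 - 2832 = -1820.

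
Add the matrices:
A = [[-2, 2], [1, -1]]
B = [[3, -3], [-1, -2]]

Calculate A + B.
[[1, -1], [0, -3]]

Add corresponding elements:
(-2)+(3)=1
(2)+(-3)=-1
(1)+(-1)=0
(-1)+(-2)=-3
A + B = [[1, -1], [0, -3]]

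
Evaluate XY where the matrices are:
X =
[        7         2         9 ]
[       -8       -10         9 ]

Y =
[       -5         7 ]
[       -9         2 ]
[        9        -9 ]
XY =
[       28       -28 ]
[      211      -157 ]

Matrix multiplication: (XY)[i][j] = sum over k of X[i][k] * Y[k][j].
  (XY)[0][0] = (7)*(-5) + (2)*(-9) + (9)*(9) = 28
  (XY)[0][1] = (7)*(7) + (2)*(2) + (9)*(-9) = -28
  (XY)[1][0] = (-8)*(-5) + (-10)*(-9) + (9)*(9) = 211
  (XY)[1][1] = (-8)*(7) + (-10)*(2) + (9)*(-9) = -157
XY =
[       28       -28 ]
[      211      -157 ]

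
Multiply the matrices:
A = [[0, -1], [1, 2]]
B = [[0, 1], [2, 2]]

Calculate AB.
[[-2, -2], [4, 5]]

Each entry (i,j) of AB = sum over k of A[i][k]*B[k][j].
(AB)[0][0] = (0)*(0) + (-1)*(2) = -2
(AB)[0][1] = (0)*(1) + (-1)*(2) = -2
(AB)[1][0] = (1)*(0) + (2)*(2) = 4
(AB)[1][1] = (1)*(1) + (2)*(2) = 5
AB = [[-2, -2], [4, 5]]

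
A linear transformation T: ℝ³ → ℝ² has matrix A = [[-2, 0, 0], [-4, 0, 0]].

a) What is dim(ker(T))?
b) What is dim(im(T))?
dim(ker) = 2, dim(im) = 1

Observe that row 2 = 2 × row 1 (so the rows are linearly dependent).
Thus rank(A) = 1 (only one linearly independent row).
dim(im(T)) = rank(A) = 1.
By the rank-nullity theorem applied to T: ℝ³ → ℝ², rank(A) + nullity(A) = 3 (the domain dimension), so dim(ker(T)) = 3 - 1 = 2.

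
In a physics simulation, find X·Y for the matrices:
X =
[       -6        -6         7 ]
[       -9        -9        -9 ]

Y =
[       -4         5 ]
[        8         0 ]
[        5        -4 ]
XY =
[       11       -58 ]
[      -81        -9 ]

Matrix multiplication: (XY)[i][j] = sum over k of X[i][k] * Y[k][j].
  (XY)[0][0] = (-6)*(-4) + (-6)*(8) + (7)*(5) = 11
  (XY)[0][1] = (-6)*(5) + (-6)*(0) + (7)*(-4) = -58
  (XY)[1][0] = (-9)*(-4) + (-9)*(8) + (-9)*(5) = -81
  (XY)[1][1] = (-9)*(5) + (-9)*(0) + (-9)*(-4) = -9
XY =
[       11       -58 ]
[      -81        -9 ]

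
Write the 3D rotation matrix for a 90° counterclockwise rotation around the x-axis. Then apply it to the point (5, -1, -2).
R = [[1, 0, 0], [0, 0, -1], [0, 1, 0]]; R·(5, -1, -2) = (5, 2, -1)

Rotation matrix for 90° around x-axis:
cos(90°) = 0, sin(90°) = 1
R = [[1, 0, 0], [0, 0, -1], [0, 1, 0]]
Apply to (5, -1, -2): R·[5, -1, -2]ᵀ = (5, 2, -1)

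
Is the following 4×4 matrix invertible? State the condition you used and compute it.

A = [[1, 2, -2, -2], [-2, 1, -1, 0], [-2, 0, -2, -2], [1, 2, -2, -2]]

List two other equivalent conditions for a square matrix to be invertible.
No, not invertible; det(A) = 0 (two rows are equal, so the rows are linearly dependent). Equivalent conditions (failing for this A): rank(A) < 4; Ax = 0 has non-trivial solutions; 0 is an eigenvalue; the columns are linearly dependent.

To check invertibility, compute det(A).
In this matrix, row 0 and the last row are identical, so one row is a scalar multiple of another and the rows are linearly dependent.
A matrix with linearly dependent rows has det = 0 and is not invertible.
Equivalent failed conditions:
- rank(A) < 4.
- Ax = 0 has non-trivial solutions.
- 0 is an eigenvalue.
- The columns are linearly dependent.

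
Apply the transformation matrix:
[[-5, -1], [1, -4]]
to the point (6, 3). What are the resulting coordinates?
(-33, -6)

Matrix multiplication:
[[-5, -1], [1, -4]] × [6, 3]ᵀ
= [-5×6 + -1×3, 1×6 + -4×3]ᵀ
= [-33.0000, -6.0000]ᵀ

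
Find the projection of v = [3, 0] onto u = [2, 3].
[12/13, 18/13]

The projection of v onto u is proj_u(v) = ((v·u) / (u·u)) · u.
v·u = (3)*(2) + (0)*(3) = 6.
u·u = (2)*(2) + (3)*(3) = 13.
coefficient = 6 / 13 = 6/13.
proj_u(v) = 6/13 · [2, 3] = [12/13, 18/13].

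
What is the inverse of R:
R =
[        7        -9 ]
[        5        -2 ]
det(R) = 31
R⁻¹ =
[    -2/31      9/31 ]
[    -5/31      7/31 ]

For a 2×2 matrix R = [[a, b], [c, d]] with det(R) ≠ 0, R⁻¹ = (1/det(R)) * [[d, -b], [-c, a]].
det(R) = (7)*(-2) - (-9)*(5) = -14 + 45 = 31.
R⁻¹ = (1/31) * [[-2, 9], [-5, 7]].
Dividing each entry by 31 and reducing:
R⁻¹ =
[    -2/31      9/31 ]
[    -5/31      7/31 ]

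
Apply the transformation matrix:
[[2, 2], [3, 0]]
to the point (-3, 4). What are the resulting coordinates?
(2, -9)

Matrix multiplication:
[[2, 2], [3, 0]] × [-3, 4]ᵀ
= [2×-3 + 2×4, 3×-3 + 0×4]ᵀ
= [2.0000, -9.0000]ᵀ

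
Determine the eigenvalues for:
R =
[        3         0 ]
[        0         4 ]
λ = 3, 4

Solve det(R - λI) = 0. For a 2×2 matrix the characteristic equation is λ² - (trace)λ + det = 0.
trace(R) = a + d = 3 + 4 = 7.
det(R) = a*d - b*c = (3)*(4) - (0)*(0) = 12 - 0 = 12.
Characteristic equation: λ² - (7)λ + (12) = 0.
Discriminant = (7)² - 4*(12) = 49 - 48 = 1.
λ = (7 ± √1) / 2 = (7 ± 1) / 2 = 3, 4.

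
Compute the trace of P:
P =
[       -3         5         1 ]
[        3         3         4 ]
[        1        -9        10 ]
tr(P) = -3 + 3 + 10 = 10

The trace of a square matrix is the sum of its diagonal entries.
Diagonal entries of P: P[0][0] = -3, P[1][1] = 3, P[2][2] = 10.
tr(P) = -3 + 3 + 10 = 10.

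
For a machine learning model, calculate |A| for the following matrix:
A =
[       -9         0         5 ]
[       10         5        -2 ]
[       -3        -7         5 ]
det(A) = -374

Expand along row 0 (cofactor expansion): det(A) = a*(e*i - f*h) - b*(d*i - f*g) + c*(d*h - e*g), where the 3×3 is [[a, b, c], [d, e, f], [g, h, i]].
Minor M_00 = (5)*(5) - (-2)*(-7) = 25 - 14 = 11.
Minor M_01 = (10)*(5) - (-2)*(-3) = 50 - 6 = 44.
Minor M_02 = (10)*(-7) - (5)*(-3) = -70 + 15 = -55.
det(A) = (-9)*(11) - (0)*(44) + (5)*(-55) = -99 + 0 - 275 = -374.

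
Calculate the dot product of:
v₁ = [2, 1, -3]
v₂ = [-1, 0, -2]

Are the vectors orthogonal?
4, No

The dot product is the sum of products of corresponding components.
v₁·v₂ = (2)*(-1) + (1)*(0) + (-3)*(-2) = -2 + 0 + 6 = 4.
Two vectors are orthogonal iff their dot product is 0; here the dot product is 4, so the vectors are not orthogonal.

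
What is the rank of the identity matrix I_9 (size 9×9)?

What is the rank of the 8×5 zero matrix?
rank(I_9) = 9, rank(0) = 0

The identity I_9 has 9 columns that are the standard basis vectors e_1, …, e_9. These are linearly independent, so all 9 columns are pivots and rank(I_9) = 9.
The 8×5 zero matrix has every entry zero, so every row is the zero row and there are no pivots; rank(0) = 0.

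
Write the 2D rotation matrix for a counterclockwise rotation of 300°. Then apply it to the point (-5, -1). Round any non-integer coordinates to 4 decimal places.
R = [[1/2, √3/2], [-√3/2, 1/2]]; R·(-5, -1) = (-3.3660, 3.8301)

Rotation matrix formula: R(θ) = [[cos θ, -sin θ], [sin θ, cos θ]]
For θ = 300°:
cos(300°) = 1/2
sin(300°) = -√3/2
R = [[1/2, √3/2], [-√3/2, 1/2]]
Apply to (-5, -1): [1/2·-5 + (√3/2)·-1, -√3/2·-5 + 1/2·-1] = (-3.3660, 3.8301)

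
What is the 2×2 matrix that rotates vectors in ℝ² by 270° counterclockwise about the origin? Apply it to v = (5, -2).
R = [[0, 1], [-1, 0]]; R·v = (-2, -5)

A counterclockwise rotation by angle θ in ℝ² has matrix R(θ) = [[cos θ, -sin θ], [sin θ, cos θ]].
For θ = 270°: cos θ = 0, sin θ = -1.
R(270°) = [[0, 1], [-1, 0]].
R·v = [0·5 + (1)·-2, -1·5 + 0·-2] = (-2, -5).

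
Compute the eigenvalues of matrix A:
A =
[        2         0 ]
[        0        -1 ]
λ = -1, 2

Solve det(A - λI) = 0. For a 2×2 matrix the characteristic equation is λ² - (trace)λ + det = 0.
trace(A) = a + d = 2 - 1 = 1.
det(A) = a*d - b*c = (2)*(-1) - (0)*(0) = -2 - 0 = -2.
Characteristic equation: λ² - (1)λ + (-2) = 0.
Discriminant = (1)² - 4*(-2) = 1 + 8 = 9.
λ = (1 ± √9) / 2 = (1 ± 3) / 2 = -1, 2.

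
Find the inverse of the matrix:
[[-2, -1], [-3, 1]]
[[-1/5, -1/5], [-3/5, 2/5]]

For [[a,b],[c,d]], inverse = (1/det)·[[d,-b],[-c,a]]
det = -2·1 - -1·-3 = -5
Inverse = (1/-5)·[[1, 1], [3, -2]]
        = [[-1/5, -1/5], [-3/5, 2/5]]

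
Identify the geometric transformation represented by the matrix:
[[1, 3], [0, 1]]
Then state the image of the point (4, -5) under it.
horizontal shear with factor 3; image of (4, -5) is (-11, -5)

The matrix [[1, k], [0, 1]] sends (x, y) to (x + 3y, y), leaving the y-coordinate fixed: a horizontal shear.
The matrix [[1, 3], [0, 1]] represents: horizontal shear with factor 3.
Applying it to (4, -5): [1·4 + 3·-5, 0·4 + 1·-5] = (-11, -5).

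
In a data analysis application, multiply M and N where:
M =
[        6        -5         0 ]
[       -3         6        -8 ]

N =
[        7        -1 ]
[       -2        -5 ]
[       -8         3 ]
MN =
[       52        19 ]
[       31       -51 ]

Matrix multiplication: (MN)[i][j] = sum over k of M[i][k] * N[k][j].
  (MN)[0][0] = (6)*(7) + (-5)*(-2) + (0)*(-8) = 52
  (MN)[0][1] = (6)*(-1) + (-5)*(-5) + (0)*(3) = 19
  (MN)[1][0] = (-3)*(7) + (6)*(-2) + (-8)*(-8) = 31
  (MN)[1][1] = (-3)*(-1) + (6)*(-5) + (-8)*(3) = -51
MN =
[       52        19 ]
[       31       -51 ]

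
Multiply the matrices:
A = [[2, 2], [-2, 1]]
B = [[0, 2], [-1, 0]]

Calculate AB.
[[-2, 4], [-1, -4]]

Each entry (i,j) of AB = sum over k of A[i][k]*B[k][j].
(AB)[0][0] = (2)*(0) + (2)*(-1) = -2
(AB)[0][1] = (2)*(2) + (2)*(0) = 4
(AB)[1][0] = (-2)*(0) + (1)*(-1) = -1
(AB)[1][1] = (-2)*(2) + (1)*(0) = -4
AB = [[-2, 4], [-1, -4]]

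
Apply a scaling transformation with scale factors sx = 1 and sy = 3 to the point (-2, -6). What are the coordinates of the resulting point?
(-2, -18)

Scaling matrix:
[[1, 0], [0, 3]]
Result: (-2 × 1, -6 × 3) = (-2, -18)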